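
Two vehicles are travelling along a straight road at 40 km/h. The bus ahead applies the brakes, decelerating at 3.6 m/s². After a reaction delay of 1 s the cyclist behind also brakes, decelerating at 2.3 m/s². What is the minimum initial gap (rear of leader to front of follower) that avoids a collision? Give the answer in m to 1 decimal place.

40 km/h ÷ 3.6 = 11.1111 m/s.
Leader travels v²/(2a_L) = 123.457 / 7.200 = 17.147 m before stopping.
Follower covers v·t_r = 11.1111 × 1 = 11.111 m while reacting, then v²/(2a_F) = 123.457 / 4.600 = 26.838 m while braking, for a total of 11.111 + 26.838 = 37.949 m.
Since a_F ≤ a_L and the follower starts braking later, the follower is never slower than the leader, so the closest approach is when both have stopped.
Minimum gap = 37.949 − 17.147 = 20.802 m.

Minimum gap ≈ 20.8 m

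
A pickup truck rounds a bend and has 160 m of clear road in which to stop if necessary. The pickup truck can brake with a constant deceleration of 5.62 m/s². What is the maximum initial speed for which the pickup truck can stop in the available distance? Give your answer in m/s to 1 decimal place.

v²/(2a) = d ⇒ v = √(2 × 5.620 × 160) = √1798.40 = 42.4075 m/s.

Maximum speed ≈ 42.4 m/s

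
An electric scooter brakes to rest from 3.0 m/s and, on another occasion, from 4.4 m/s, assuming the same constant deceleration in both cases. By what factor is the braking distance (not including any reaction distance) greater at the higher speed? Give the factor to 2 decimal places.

Braking distance d = v²/(2a), so with a fixed, d ∝ v².
Factor = (4.4/3.0)² = 1.4667² = 2.1512.

Factor ≈ 2.15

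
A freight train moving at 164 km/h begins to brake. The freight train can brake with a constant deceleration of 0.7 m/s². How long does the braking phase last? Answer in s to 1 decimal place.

164 km/h ÷ 3.6 = 45.5556 m/s.
Braking time = v/a = 45.5556 / 0.700 = 65.079 s.

Braking time ≈ 65.1 s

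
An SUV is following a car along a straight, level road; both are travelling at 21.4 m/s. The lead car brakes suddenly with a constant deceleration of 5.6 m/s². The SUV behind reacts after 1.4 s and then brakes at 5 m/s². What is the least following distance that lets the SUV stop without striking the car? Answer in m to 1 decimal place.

Leader travels v²/(2a_L) = 457.960 / 11.200 = 40.889 m before stopping.
Follower covers v·t_r = 21.4000 × 1.4 = 29.960 m while reacting, then v²/(2a_F) = 457.960 / 10.000 = 45.796 m while braking, for a total of 29.960 + 45.796 = 75.756 m.
Since a_F ≤ a_L and the follower starts braking later, the follower is never slower than the leader, so the closest approach is when both have stopped.
Minimum gap = 75.756 − 40.889 = 34.867 m.

Minimum gap ≈ 34.9 m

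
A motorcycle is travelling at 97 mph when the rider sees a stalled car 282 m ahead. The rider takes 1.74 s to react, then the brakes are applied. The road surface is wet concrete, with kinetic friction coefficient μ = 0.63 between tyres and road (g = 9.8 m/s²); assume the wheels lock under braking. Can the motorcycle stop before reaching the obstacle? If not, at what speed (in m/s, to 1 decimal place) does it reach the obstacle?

Yes — it stops about 54.3 m short of the obstacle, so it never reaches it

97 mph × 0.44704 = 43.3629 m/s.
a = μg = 0.63 × 9.8 = 6.174 m/s².
Reaction distance = 43.3629 × 1.74 = 75.451 m.
Braking distance = v²/(2a) = 1880.341 / 12.348 = 152.279 m.
Total stopping distance = 75.451 + 152.279 = 227.730 m, vs 282 m available — it stops with 282 − 227.730 = 54.270 m to spare.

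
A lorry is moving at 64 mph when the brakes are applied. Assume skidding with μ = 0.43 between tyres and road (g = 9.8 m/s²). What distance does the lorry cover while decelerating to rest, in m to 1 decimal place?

64 mph × 0.44704 = 28.6106 m/s.
a = μg = 0.43 × 9.8 = 4.214 m/s².
Braking distance = v²/(2a) = 28.6106² / (2 × 4.214) = 818.566 / 8.428 = 97.125 m.

Braking distance ≈ 97.1 m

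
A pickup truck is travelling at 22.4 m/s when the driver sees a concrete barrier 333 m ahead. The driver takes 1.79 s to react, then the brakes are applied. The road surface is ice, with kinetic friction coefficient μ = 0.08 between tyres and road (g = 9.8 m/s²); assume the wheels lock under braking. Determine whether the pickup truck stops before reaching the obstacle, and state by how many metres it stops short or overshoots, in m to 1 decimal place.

No — it overshoots by 27.1 m

a = μg = 0.08 × 9.8 = 0.784 m/s².
Reaction distance = 22.4000 × 1.79 = 40.096 m.
Braking distance = v²/(2a) = 501.760 / 1.568 = 320.000 m.
Total stopping distance = 40.096 + 320.000 = 360.096 m, vs 333 m available — it cannot stop in time and overshoots by 360.096 − 333 = 27.096 m.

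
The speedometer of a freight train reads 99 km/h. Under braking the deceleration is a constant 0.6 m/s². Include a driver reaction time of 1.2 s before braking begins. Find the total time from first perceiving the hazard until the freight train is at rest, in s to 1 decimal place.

Total time ≈ 47.0 s

99 km/h ÷ 3.6 = 27.5000 m/s.
Braking time = v/a = 27.5000 / 0.600 = 45.833 s.
Total = 1.2 + 45.833 = 47.033 s.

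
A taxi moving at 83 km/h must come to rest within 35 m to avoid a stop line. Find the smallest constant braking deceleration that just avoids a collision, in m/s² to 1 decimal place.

83 km/h ÷ 3.6 = 23.0556 m/s.
v² = 2a·d ⇒ a = v²/(2d) = 23.0556² / (2 × 35.000) = 531.561 / 70.000 = 7.5937 m/s².

Required deceleration ≈ 7.6 m/s²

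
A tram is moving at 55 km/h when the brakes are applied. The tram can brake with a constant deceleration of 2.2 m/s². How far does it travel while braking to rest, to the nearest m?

55 km/h ÷ 3.6 = 15.2778 m/s.
Braking distance = v²/(2a) = 15.2778² / (2 × 2.200) = 233.411 / 4.400 = 53.048 m.

Braking distance ≈ 53 m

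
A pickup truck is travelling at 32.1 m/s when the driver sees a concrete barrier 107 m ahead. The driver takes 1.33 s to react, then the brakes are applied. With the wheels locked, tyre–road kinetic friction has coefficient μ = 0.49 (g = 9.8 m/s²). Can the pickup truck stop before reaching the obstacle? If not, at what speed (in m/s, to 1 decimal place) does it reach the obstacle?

a = μg = 0.49 × 9.8 = 4.802 m/s².
Reaction distance = 32.1000 × 1.33 = 42.693 m.
Braking distance needed to stop: v²/(2a) = 1030.410 / 9.604 = 107.290 m, so total needed = 42.693 + 107.290 = 149.983 m > 107 m — it cannot stop.
Distance remaining when braking begins: 107 − 42.693 = 64.307 m.
v² = v₀² − 2a·d = 1030.410 − 2 × 4.802 × 64.307 = 412.806 m²/s².
v = √412.806 = 20.318 m/s.

No — it strikes the obstacle at 20.3 m/s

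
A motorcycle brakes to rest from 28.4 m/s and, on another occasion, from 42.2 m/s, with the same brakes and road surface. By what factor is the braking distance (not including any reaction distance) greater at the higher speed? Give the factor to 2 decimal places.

Factor ≈ 2.21

Braking distance d = v²/(2a), so with a fixed, d ∝ v².
Factor = (42.2/28.4)² = 1.4859² = 2.2079.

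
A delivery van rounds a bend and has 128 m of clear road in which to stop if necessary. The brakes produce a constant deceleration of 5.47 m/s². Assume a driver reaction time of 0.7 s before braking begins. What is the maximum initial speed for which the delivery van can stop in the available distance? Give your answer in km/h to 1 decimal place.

Stopping distance: v·t_r + v²/(2a) = 128 with t_r = 0.7 s and a = 5.470 m/s².
So v² + 7.658 v − 1400.32 = 0.
Positive root: v = −a·t_r + √((a·t_r)² + 2a·d) = −3.829 + √(14.661 + 1400.32) = 33.7872 m/s.
33.7872 m/s × 3.6 = 121.634 km/h.

Maximum speed ≈ 121.6 km/h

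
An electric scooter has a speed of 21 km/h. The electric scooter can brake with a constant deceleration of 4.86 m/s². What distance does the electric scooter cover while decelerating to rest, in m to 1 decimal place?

Braking distance ≈ 3.5 m

21 km/h ÷ 3.6 = 5.8333 m/s.
Braking distance = v²/(2a) = 5.8333² / (2 × 4.860) = 34.027 / 9.720 = 3.501 m.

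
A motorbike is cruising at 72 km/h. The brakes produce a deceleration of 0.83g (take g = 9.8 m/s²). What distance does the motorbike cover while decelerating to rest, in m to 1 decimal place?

Braking distance ≈ 24.6 m

72 km/h ÷ 3.6 = 20.0000 m/s.
a = 0.83 × 9.8 = 8.134 m/s².
Braking distance = v²/(2a) = 20.0000² / (2 × 8.134) = 400.000 / 16.268 = 24.588 m.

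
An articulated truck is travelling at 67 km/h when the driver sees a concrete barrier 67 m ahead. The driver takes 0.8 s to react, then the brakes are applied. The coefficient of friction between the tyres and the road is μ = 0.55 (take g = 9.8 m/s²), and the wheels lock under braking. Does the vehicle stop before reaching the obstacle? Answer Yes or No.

67 km/h ÷ 3.6 = 18.6111 m/s.
a = μg = 0.55 × 9.8 = 5.390 m/s².
Reaction distance = 18.6111 × 0.8 = 14.889 m.
Braking distance = v²/(2a) = 346.373 / 10.780 = 32.131 m.
Total stopping distance = 14.889 + 32.131 = 47.020 m, vs 67 m available — it stops with 67 − 47.020 = 19.980 m to spare.

Yes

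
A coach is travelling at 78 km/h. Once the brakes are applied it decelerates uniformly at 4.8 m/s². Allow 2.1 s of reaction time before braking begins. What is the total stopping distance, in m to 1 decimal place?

Total stopping distance ≈ 94.4 m

78 km/h ÷ 3.6 = 21.6667 m/s.
Reaction distance = v·t_r = 21.6667 × 2.1 = 45.500 m.
Braking distance = v²/(2a) = 21.6667² / (2 × 4.800) = 469.446 / 9.600 = 48.901 m.
Total = 45.500 + 48.901 = 94.401 m.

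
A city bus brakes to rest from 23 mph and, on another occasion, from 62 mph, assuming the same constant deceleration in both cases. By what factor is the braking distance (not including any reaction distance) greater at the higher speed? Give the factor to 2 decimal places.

Factor ≈ 7.27

Braking distance d = v²/(2a), so with a fixed, d ∝ v².
Factor = (62/23)² = 2.6957² = 7.2668.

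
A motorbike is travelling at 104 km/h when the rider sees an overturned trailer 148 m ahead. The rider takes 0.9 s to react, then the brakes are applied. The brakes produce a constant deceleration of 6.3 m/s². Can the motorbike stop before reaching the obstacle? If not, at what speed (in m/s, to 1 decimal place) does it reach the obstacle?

Yes — it stops about 55.8 m short of the obstacle, so it never reaches it

104 km/h ÷ 3.6 = 28.8889 m/s.
Reaction distance = 28.8889 × 0.9 = 26.000 m.
Braking distance = v²/(2a) = 834.569 / 12.600 = 66.236 m.
Total stopping distance = 26.000 + 66.236 = 92.236 m, vs 148 m available — it stops with 148 − 92.236 = 55.764 m to spare.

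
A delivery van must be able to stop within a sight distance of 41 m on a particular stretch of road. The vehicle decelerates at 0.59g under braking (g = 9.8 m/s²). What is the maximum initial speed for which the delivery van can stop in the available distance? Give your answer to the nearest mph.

Maximum speed ≈ 49 mph

a = 0.59 × 9.8 = 5.782 m/s².
v²/(2a) = d ⇒ v = √(2 × 5.782 × 41) = √474.12 = 21.7743 m/s.
21.7743 m/s ÷ 0.44704 = 48.708 mph.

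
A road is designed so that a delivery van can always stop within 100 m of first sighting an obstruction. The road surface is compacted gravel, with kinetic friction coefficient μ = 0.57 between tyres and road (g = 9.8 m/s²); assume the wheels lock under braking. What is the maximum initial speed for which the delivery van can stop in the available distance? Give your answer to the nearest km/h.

a = μg = 0.57 × 9.8 = 5.586 m/s².
v²/(2a) = d ⇒ v = √(2 × 5.586 × 100) = √1117.20 = 33.4245 m/s.
33.4245 m/s × 3.6 = 120.328 km/h.

Maximum speed ≈ 120 km/h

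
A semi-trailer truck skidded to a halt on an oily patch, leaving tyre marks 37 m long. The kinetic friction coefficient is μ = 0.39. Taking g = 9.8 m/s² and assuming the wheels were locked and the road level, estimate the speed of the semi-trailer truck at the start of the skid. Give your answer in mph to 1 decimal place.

Deceleration a = μg = 0.39 × 9.8 = 3.822 m/s².
v = √(2a·d) = √(2 × 3.822 × 37) = √282.828 = 16.8175 m/s.
= 16.8175 ÷ 0.44704 = 37.620 mph.

Initial speed ≈ 37.6 mph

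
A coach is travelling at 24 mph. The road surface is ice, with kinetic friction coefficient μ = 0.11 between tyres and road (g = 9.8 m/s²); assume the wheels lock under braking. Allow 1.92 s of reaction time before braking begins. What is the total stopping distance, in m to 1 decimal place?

Total stopping distance ≈ 74.0 m

24 mph × 0.44704 = 10.7290 m/s.
a = μg = 0.11 × 9.8 = 1.078 m/s².
Reaction distance = v·t_r = 10.7290 × 1.92 = 20.600 m.
Braking distance = v²/(2a) = 10.7290² / (2 × 1.078) = 115.111 / 2.156 = 53.391 m.
Total = 20.600 + 53.391 = 73.991 m.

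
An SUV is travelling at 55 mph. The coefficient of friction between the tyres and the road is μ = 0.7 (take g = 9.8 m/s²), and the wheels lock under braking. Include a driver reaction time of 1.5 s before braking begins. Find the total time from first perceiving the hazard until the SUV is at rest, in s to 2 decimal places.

Total time ≈ 5.08 s

55 mph × 0.44704 = 24.5872 m/s.
a = μg = 0.7 × 9.8 = 6.860 m/s².
Braking time = v/a = 24.5872 / 6.860 = 3.584 s.
Total = 1.5 + 3.584 = 5.084 s.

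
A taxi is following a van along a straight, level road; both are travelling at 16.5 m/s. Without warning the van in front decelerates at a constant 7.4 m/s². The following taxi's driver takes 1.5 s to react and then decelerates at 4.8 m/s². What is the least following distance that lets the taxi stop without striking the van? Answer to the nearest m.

Minimum gap ≈ 35 m

Leader travels v²/(2a_L) = 272.250 / 14.800 = 18.395 m before stopping.
Follower covers v·t_r = 16.5000 × 1.5 = 24.750 m while reacting, then v²/(2a_F) = 272.250 / 9.600 = 28.359 m while braking, for a total of 24.750 + 28.359 = 53.109 m.
Since a_F ≤ a_L and the follower starts braking later, the follower is never slower than the leader, so the closest approach is when both have stopped.
Minimum gap = 53.109 − 18.395 = 34.714 m.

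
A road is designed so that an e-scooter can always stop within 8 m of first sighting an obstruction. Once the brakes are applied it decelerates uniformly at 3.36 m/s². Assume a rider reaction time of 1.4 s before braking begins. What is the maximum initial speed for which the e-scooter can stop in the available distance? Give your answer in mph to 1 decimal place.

Maximum speed ≈ 9.0 mph

Stopping distance: v·t_r + v²/(2a) = 8 with t_r = 1.4 s and a = 3.360 m/s².
So v² + 9.408 v − 53.76 = 0.
Positive root: v = −a·t_r + √((a·t_r)² + 2a·d) = −4.704 + √(22.128 + 53.76) = 4.0074 m/s.
4.0074 m/s ÷ 0.44704 = 8.964 mph.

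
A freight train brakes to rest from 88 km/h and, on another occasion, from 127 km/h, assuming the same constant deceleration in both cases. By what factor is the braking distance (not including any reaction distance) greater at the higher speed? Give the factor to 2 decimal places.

Braking distance d = v²/(2a), so with a fixed, d ∝ v².
Factor = (127/88)² = 1.4432² = 2.0828.

Factor ≈ 2.08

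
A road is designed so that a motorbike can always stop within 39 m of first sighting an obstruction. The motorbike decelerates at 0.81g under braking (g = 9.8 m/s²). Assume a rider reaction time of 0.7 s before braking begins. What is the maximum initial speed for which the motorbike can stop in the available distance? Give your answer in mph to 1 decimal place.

Maximum speed ≈ 44.6 mph

a = 0.81 × 9.8 = 7.938 m/s².
Stopping distance: v·t_r + v²/(2a) = 39 with t_r = 0.7 s and a = 7.938 m/s².
So v² + 11.113 v − 619.16 = 0.
Positive root: v = −a·t_r + √((a·t_r)² + 2a·d) = −5.557 + √(30.880 + 619.16) = 19.9389 m/s.
19.9389 m/s ÷ 0.44704 = 44.602 mph.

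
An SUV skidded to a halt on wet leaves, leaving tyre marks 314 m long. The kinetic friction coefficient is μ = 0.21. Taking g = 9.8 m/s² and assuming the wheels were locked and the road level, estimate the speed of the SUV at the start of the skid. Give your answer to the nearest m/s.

Initial speed ≈ 36 m/s

Deceleration a = μg = 0.21 × 9.8 = 2.058 m/s².
v = √(2a·d) = √(2 × 2.058 × 314) = √1292.424 = 35.9503 m/s.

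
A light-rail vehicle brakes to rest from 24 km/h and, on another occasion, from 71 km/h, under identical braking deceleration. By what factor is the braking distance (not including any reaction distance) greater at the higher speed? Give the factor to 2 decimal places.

Braking distance d = v²/(2a), so with a fixed, d ∝ v².
Factor = (71/24)² = 2.9583² = 8.7515.

Factor ≈ 8.75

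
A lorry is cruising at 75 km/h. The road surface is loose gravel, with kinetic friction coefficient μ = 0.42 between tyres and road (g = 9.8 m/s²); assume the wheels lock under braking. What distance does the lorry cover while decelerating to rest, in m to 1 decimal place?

Braking distance ≈ 52.7 m

75 km/h ÷ 3.6 = 20.8333 m/s.
a = μg = 0.42 × 9.8 = 4.116 m/s².
Braking distance = v²/(2a) = 20.8333² / (2 × 4.116) = 434.026 / 8.232 = 52.724 m.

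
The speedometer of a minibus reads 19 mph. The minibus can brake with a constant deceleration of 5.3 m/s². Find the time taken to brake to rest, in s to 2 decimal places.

19 mph × 0.44704 = 8.4938 m/s.
Braking time = v/a = 8.4938 / 5.300 = 1.603 s.

Braking time ≈ 1.60 s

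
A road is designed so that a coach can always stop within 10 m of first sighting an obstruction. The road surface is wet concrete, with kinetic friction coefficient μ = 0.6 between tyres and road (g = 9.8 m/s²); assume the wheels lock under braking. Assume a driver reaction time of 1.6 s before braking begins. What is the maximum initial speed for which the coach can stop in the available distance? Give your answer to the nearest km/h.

a = μg = 0.6 × 9.8 = 5.880 m/s².
Stopping distance: v·t_r + v²/(2a) = 10 with t_r = 1.6 s and a = 5.880 m/s².
So v² + 18.816 v − 117.60 = 0.
Positive root: v = −a·t_r + √((a·t_r)² + 2a·d) = −9.408 + √(88.510 + 117.60) = 4.9485 m/s.
4.9485 m/s × 3.6 = 17.815 km/h.

Maximum speed ≈ 18 km/h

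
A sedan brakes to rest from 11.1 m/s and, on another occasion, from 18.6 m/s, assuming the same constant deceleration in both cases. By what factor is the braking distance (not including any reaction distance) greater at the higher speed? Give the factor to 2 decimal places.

Braking distance d = v²/(2a), so with a fixed, d ∝ v².
Factor = (18.6/11.1)² = 1.6757² = 2.8080.

Factor ≈ 2.81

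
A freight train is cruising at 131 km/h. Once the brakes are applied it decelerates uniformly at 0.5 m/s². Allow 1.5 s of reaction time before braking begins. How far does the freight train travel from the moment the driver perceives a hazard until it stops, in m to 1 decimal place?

Total stopping distance ≈ 1378.7 m

131 km/h ÷ 3.6 = 36.3889 m/s.
Reaction distance = v·t_r = 36.3889 × 1.5 = 54.583 m.
Braking distance = v²/(2a) = 36.3889² / (2 × 0.500) = 1324.152 / 1.000 = 1324.152 m.
Total = 54.583 + 1324.152 = 1378.735 m.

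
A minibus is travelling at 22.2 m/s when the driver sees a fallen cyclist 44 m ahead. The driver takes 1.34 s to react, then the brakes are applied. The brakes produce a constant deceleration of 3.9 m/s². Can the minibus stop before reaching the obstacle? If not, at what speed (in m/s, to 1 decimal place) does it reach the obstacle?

Reaction distance = 22.2000 × 1.34 = 29.748 m.
Braking distance needed to stop: v²/(2a) = 492.840 / 7.800 = 63.185 m, so total needed = 29.748 + 63.185 = 92.933 m > 44 m — it cannot stop.
Distance remaining when braking begins: 44 − 29.748 = 14.252 m.
v² = v₀² − 2a·d = 492.840 − 2 × 3.900 × 14.252 = 381.674 m²/s².
v = √381.674 = 19.536 m/s.

No — it strikes the obstacle at 19.5 m/s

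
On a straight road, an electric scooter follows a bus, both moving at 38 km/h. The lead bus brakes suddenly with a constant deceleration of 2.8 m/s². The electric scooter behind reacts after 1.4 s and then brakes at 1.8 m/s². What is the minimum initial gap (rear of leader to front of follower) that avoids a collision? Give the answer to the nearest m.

Minimum gap ≈ 26 m

38 km/h ÷ 3.6 = 10.5556 m/s.
Leader travels v²/(2a_L) = 111.421 / 5.600 = 19.897 m before stopping.
Follower covers v·t_r = 10.5556 × 1.4 = 14.778 m while reacting, then v²/(2a_F) = 111.421 / 3.600 = 30.950 m while braking, for a total of 14.778 + 30.950 = 45.728 m.
Since a_F ≤ a_L and the follower starts braking later, the follower is never slower than the leader, so the closest approach is when both have stopped.
Minimum gap = 45.728 − 19.897 = 25.831 m.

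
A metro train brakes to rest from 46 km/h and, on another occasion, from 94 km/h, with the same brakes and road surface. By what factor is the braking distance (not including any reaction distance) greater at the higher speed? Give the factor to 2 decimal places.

Factor ≈ 4.18

Braking distance d = v²/(2a), so with a fixed, d ∝ v².
Factor = (94/46)² = 2.0435² = 4.1759.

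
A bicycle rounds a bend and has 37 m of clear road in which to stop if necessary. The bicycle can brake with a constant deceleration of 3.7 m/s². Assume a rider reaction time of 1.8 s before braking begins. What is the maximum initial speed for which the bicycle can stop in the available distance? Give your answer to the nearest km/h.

Maximum speed ≈ 40 km/h

Stopping distance: v·t_r + v²/(2a) = 37 with t_r = 1.8 s and a = 3.700 m/s².
So v² + 13.320 v − 273.80 = 0.
Positive root: v = −a·t_r + √((a·t_r)² + 2a·d) = −6.660 + √(44.356 + 273.80) = 11.1769 m/s.
11.1769 m/s × 3.6 = 40.237 km/h.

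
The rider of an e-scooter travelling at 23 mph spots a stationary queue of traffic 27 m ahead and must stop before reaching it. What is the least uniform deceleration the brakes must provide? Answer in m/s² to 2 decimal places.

23 mph × 0.44704 = 10.2819 m/s.
v² = 2a·d ⇒ a = v²/(2d) = 10.2819² / (2 × 27.000) = 105.717 / 54.000 = 1.9577 m/s².

Required deceleration ≈ 1.96 m/s²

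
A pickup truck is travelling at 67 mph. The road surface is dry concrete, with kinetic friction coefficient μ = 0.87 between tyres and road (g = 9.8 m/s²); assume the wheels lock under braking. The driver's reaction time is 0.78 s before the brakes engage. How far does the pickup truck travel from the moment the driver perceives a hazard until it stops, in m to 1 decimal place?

Total stopping distance ≈ 76.0 m

67 mph × 0.44704 = 29.9517 m/s.
a = μg = 0.87 × 9.8 = 8.526 m/s².
Reaction distance = v·t_r = 29.9517 × 0.78 = 23.362 m.
Braking distance = v²/(2a) = 29.9517² / (2 × 8.526) = 897.104 / 17.052 = 52.610 m.
Total = 23.362 + 52.610 = 75.972 m.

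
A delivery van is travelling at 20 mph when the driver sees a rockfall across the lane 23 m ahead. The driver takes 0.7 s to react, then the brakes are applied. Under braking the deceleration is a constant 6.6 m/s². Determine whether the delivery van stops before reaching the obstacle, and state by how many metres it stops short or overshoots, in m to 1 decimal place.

Yes — it stops 10.7 m short of the obstacle

20 mph × 0.44704 = 8.9408 m/s.
Reaction distance = 8.9408 × 0.7 = 6.259 m.
Braking distance = v²/(2a) = 79.938 / 13.200 = 6.056 m.
Total stopping distance = 6.259 + 6.056 = 12.315 m, vs 23 m available — it stops with 23 − 12.315 = 10.685 m to spare.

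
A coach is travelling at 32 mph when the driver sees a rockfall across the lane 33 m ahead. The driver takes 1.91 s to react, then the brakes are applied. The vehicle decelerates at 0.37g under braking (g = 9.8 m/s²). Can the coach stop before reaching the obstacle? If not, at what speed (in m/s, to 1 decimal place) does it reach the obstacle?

No — it strikes the obstacle at 12.8 m/s

32 mph × 0.44704 = 14.3053 m/s.
a = 0.37 × 9.8 = 3.626 m/s².
Reaction distance = 14.3053 × 1.91 = 27.323 m.
Braking distance needed to stop: v²/(2a) = 204.642 / 7.252 = 28.219 m, so total needed = 27.323 + 28.219 = 55.542 m > 33 m — it cannot stop.
Distance remaining when braking begins: 33 − 27.323 = 5.677 m.
v² = v₀² − 2a·d = 204.642 − 2 × 3.626 × 5.677 = 163.472 m²/s².
v = √163.472 = 12.786 m/s.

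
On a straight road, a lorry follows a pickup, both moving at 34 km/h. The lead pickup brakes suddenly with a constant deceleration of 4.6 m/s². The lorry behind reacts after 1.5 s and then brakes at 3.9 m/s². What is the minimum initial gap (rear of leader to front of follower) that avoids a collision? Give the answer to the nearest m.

34 km/h ÷ 3.6 = 9.4444 m/s.
Leader travels v²/(2a_L) = 89.197 / 9.200 = 9.695 m before stopping.
Follower covers v·t_r = 9.4444 × 1.5 = 14.167 m while reacting, then v²/(2a_F) = 89.197 / 7.800 = 11.436 m while braking, for a total of 14.167 + 11.436 = 25.603 m.
Since a_F ≤ a_L and the follower starts braking later, the follower is never slower than the leader, so the closest approach is when both have stopped.
Minimum gap = 25.603 − 9.695 = 15.908 m.

Minimum gap ≈ 16 m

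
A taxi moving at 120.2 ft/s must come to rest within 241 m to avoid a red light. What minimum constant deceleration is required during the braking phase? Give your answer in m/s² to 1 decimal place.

120.2 ft/s × 0.3048 = 36.6370 m/s.
v² = 2a·d ⇒ a = v²/(2d) = 36.6370² / (2 × 241.000) = 1342.270 / 482.000 = 2.7848 m/s².

Required deceleration ≈ 2.8 m/s²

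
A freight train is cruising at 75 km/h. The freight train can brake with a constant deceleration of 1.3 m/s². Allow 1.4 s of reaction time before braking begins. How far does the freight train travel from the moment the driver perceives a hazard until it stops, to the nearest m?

75 km/h ÷ 3.6 = 20.8333 m/s.
Reaction distance = v·t_r = 20.8333 × 1.4 = 29.167 m.
Braking distance = v²/(2a) = 20.8333² / (2 × 1.300) = 434.026 / 2.600 = 166.933 m.
Total = 29.167 + 166.933 = 196.100 m.

Total stopping distance ≈ 196 m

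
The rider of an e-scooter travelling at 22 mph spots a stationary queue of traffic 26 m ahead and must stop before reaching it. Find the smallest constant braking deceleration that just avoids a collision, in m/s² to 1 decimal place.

Required deceleration ≈ 1.9 m/s²

22 mph × 0.44704 = 9.8349 m/s.
v² = 2a·d ⇒ a = v²/(2d) = 9.8349² / (2 × 26.000) = 96.725 / 52.000 = 1.8601 m/s².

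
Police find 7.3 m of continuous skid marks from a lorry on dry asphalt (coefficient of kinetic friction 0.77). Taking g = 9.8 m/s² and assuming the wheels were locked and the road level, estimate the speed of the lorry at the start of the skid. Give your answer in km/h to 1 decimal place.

Initial speed ≈ 37.8 km/h

Deceleration a = μg = 0.77 × 9.8 = 7.546 m/s².
v = √(2a·d) = √(2 × 7.546 × 7.3) = √110.172 = 10.4963 m/s.
= 10.4963 × 3.6 = 37.787 km/h.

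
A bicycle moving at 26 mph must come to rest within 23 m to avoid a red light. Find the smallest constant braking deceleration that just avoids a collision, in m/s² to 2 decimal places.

Required deceleration ≈ 2.94 m/s²

26 mph × 0.44704 = 11.6230 m/s.
v² = 2a·d ⇒ a = v²/(2d) = 11.6230² / (2 × 23.000) = 135.094 / 46.000 = 2.9368 m/s².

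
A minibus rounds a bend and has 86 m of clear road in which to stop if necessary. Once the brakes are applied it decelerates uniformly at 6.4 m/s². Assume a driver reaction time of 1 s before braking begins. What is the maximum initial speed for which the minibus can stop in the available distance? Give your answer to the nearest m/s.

Stopping distance: v·t_r + v²/(2a) = 86 with t_r = 1 s and a = 6.400 m/s².
So v² + 12.800 v − 1100.80 = 0.
Positive root: v = −a·t_r + √((a·t_r)² + 2a·d) = −6.400 + √(40.960 + 1100.80) = 27.3899 m/s.

Maximum speed ≈ 27 m/s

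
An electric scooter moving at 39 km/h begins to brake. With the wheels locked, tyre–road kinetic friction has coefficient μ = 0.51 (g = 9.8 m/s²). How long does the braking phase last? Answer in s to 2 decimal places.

Braking time ≈ 2.17 s

39 km/h ÷ 3.6 = 10.8333 m/s.
a = μg = 0.51 × 9.8 = 4.998 m/s².
Braking time = v/a = 10.8333 / 4.998 = 2.168 s.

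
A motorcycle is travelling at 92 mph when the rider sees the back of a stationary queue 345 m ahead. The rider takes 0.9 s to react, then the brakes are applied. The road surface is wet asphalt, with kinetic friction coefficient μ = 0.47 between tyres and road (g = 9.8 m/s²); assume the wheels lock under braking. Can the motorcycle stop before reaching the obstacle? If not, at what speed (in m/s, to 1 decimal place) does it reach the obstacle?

Yes — it stops about 124.4 m short of the obstacle, so it never reaches it

92 mph × 0.44704 = 41.1277 m/s.
a = μg = 0.47 × 9.8 = 4.606 m/s².
Reaction distance = 41.1277 × 0.9 = 37.015 m.
Braking distance = v²/(2a) = 1691.488 / 9.212 = 183.618 m.
Total stopping distance = 37.015 + 183.618 = 220.633 m, vs 345 m available — it stops with 345 − 220.633 = 124.367 m to spare.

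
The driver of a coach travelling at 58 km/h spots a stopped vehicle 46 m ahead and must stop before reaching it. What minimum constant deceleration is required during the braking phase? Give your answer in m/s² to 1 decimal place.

Required deceleration ≈ 2.8 m/s²

58 km/h ÷ 3.6 = 16.1111 m/s.
v² = 2a·d ⇒ a = v²/(2d) = 16.1111² / (2 × 46.000) = 259.568 / 92.000 = 2.8214 m/s².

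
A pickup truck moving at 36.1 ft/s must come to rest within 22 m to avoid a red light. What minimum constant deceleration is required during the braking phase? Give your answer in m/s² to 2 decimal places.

Required deceleration ≈ 2.75 m/s²

36.1 ft/s × 0.3048 = 11.0033 m/s.
v² = 2a·d ⇒ a = v²/(2d) = 11.0033² / (2 × 22.000) = 121.073 / 44.000 = 2.7517 m/s².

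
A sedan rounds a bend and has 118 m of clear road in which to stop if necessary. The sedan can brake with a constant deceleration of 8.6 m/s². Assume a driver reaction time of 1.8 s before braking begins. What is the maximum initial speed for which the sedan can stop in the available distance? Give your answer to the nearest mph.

Maximum speed ≈ 72 mph

Stopping distance: v·t_r + v²/(2a) = 118 with t_r = 1.8 s and a = 8.600 m/s².
So v² + 30.960 v − 2029.60 = 0.
Positive root: v = −a·t_r + √((a·t_r)² + 2a·d) = −15.480 + √(239.630 + 2029.60) = 32.1564 m/s.
32.1564 m/s ÷ 0.44704 = 71.932 mph.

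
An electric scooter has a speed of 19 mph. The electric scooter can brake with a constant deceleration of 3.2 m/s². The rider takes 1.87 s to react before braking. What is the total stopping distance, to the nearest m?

Total stopping distance ≈ 27 m

19 mph × 0.44704 = 8.4938 m/s.
Reaction distance = v·t_r = 8.4938 × 1.87 = 15.883 m.
Braking distance = v²/(2a) = 8.4938² / (2 × 3.200) = 72.145 / 6.400 = 11.273 m.
Total = 15.883 + 11.273 = 27.156 m.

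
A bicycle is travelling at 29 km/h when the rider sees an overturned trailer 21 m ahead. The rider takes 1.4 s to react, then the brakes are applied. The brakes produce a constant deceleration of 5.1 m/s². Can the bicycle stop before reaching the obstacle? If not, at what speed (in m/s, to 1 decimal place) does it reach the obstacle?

Yes — it stops about 3.4 m short of the obstacle, so it never reaches it

29 km/h ÷ 3.6 = 8.0556 m/s.
Reaction distance = 8.0556 × 1.4 = 11.278 m.
Braking distance = v²/(2a) = 64.893 / 10.200 = 6.362 m.
Total stopping distance = 11.278 + 6.362 = 17.640 m, vs 21 m available — it stops with 21 − 17.640 = 3.360 m to spare.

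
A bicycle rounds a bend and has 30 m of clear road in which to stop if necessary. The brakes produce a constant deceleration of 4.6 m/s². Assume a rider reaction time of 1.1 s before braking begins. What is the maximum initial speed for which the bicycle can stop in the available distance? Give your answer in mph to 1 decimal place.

Stopping distance: v·t_r + v²/(2a) = 30 with t_r = 1.1 s and a = 4.600 m/s².
So v² + 10.120 v − 276.00 = 0.
Positive root: v = −a·t_r + √((a·t_r)² + 2a·d) = −5.060 + √(25.604 + 276.00) = 12.3067 m/s.
12.3067 m/s ÷ 0.44704 = 27.529 mph.

Maximum speed ≈ 27.5 mph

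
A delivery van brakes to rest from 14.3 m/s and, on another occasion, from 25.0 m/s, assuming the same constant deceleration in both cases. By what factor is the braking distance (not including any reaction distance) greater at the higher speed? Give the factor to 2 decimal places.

Factor ≈ 3.06

Braking distance d = v²/(2a), so with a fixed, d ∝ v².
Factor = (25.0/14.3)² = 1.7483² = 3.0566.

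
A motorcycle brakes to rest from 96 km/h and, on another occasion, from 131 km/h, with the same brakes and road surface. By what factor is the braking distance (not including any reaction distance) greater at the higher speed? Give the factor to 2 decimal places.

Braking distance d = v²/(2a), so with a fixed, d ∝ v².
Factor = (131/96)² = 1.3646² = 1.8621.

Factor ≈ 1.86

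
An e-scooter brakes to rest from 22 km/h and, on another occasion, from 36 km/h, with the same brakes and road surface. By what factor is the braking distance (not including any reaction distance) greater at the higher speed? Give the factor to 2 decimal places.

Factor ≈ 2.68

Braking distance d = v²/(2a), so with a fixed, d ∝ v².
Factor = (36/22)² = 1.6364² = 2.6778.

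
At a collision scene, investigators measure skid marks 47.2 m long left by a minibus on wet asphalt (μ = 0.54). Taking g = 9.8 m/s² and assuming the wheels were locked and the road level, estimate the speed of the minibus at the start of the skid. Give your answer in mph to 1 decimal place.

Deceleration a = μg = 0.54 × 9.8 = 5.292 m/s².
v = √(2a·d) = √(2 × 5.292 × 47.2) = √499.565 = 22.3510 m/s.
= 22.3510 ÷ 0.44704 = 49.998 mph.

Initial speed ≈ 50.0 mph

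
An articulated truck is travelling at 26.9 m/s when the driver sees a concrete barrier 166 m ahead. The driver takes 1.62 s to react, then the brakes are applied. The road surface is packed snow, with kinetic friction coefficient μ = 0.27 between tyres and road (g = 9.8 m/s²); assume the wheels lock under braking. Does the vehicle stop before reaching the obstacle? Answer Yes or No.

a = μg = 0.27 × 9.8 = 2.646 m/s².
Reaction distance = 26.9000 × 1.62 = 43.578 m.
Braking distance = v²/(2a) = 723.610 / 5.292 = 136.737 m.
Total stopping distance = 43.578 + 136.737 = 180.315 m, vs 166 m available — it cannot stop in time and overshoots by 180.315 − 166 = 14.315 m.

No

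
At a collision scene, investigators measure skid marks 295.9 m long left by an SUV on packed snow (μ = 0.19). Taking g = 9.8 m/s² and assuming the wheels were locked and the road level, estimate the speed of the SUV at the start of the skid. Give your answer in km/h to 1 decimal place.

Deceleration a = μg = 0.19 × 9.8 = 1.862 m/s².
v = √(2a·d) = √(2 × 1.862 × 295.9) = √1101.932 = 33.1954 m/s.
= 33.1954 × 3.6 = 119.503 km/h.

Initial speed ≈ 119.5 km/h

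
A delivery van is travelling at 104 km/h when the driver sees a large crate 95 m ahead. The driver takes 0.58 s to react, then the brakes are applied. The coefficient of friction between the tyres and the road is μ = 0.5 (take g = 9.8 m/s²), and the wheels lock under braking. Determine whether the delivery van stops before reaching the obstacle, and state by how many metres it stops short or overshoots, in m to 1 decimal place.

No — it overshoots by 6.9 m

104 km/h ÷ 3.6 = 28.8889 m/s.
a = μg = 0.5 × 9.8 = 4.900 m/s².
Reaction distance = 28.8889 × 0.58 = 16.756 m.
Braking distance = v²/(2a) = 834.569 / 9.800 = 85.160 m.
Total stopping distance = 16.756 + 85.160 = 101.916 m, vs 95 m available — it cannot stop in time and overshoots by 101.916 − 95 = 6.916 m.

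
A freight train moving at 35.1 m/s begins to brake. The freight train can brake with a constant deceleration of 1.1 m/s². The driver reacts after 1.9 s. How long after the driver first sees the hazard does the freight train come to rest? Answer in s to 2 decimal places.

Braking time = v/a = 35.1000 / 1.100 = 31.909 s.
Total = 1.9 + 31.909 = 33.809 s.

Total time ≈ 33.81 s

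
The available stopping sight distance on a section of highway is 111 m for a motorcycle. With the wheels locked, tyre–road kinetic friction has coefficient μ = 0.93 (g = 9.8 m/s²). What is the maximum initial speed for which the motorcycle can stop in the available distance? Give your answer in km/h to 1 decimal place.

a = μg = 0.93 × 9.8 = 9.114 m/s².
v²/(2a) = d ⇒ v = √(2 × 9.114 × 111) = √2023.31 = 44.9812 m/s.
44.9812 m/s × 3.6 = 161.932 km/h.

Maximum speed ≈ 161.9 km/h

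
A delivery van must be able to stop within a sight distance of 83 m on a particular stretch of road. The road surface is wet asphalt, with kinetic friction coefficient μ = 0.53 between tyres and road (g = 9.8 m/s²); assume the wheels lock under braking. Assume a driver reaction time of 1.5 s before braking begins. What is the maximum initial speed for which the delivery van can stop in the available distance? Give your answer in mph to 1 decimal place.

a = μg = 0.53 × 9.8 = 5.194 m/s².
Stopping distance: v·t_r + v²/(2a) = 83 with t_r = 1.5 s and a = 5.194 m/s².
So v² + 15.582 v − 862.20 = 0.
Positive root: v = −a·t_r + √((a·t_r)² + 2a·d) = −7.791 + √(60.700 + 862.20) = 22.5883 m/s.
22.5883 m/s ÷ 0.44704 = 50.529 mph.

Maximum speed ≈ 50.5 mph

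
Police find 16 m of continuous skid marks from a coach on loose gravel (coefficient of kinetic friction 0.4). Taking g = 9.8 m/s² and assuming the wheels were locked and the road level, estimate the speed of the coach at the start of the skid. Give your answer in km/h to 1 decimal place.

Initial speed ≈ 40.3 km/h

Deceleration a = μg = 0.4 × 9.8 = 3.920 m/s².
v = √(2a·d) = √(2 × 3.920 × 16) = √125.440 = 11.2000 m/s.
= 11.2000 × 3.6 = 40.320 km/h.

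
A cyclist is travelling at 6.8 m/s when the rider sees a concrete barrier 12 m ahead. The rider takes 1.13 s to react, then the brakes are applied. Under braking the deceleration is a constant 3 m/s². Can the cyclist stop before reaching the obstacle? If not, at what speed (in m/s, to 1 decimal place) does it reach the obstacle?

Reaction distance = 6.8000 × 1.13 = 7.684 m.
Braking distance needed to stop: v²/(2a) = 46.240 / 6.000 = 7.707 m, so total needed = 7.684 + 7.707 = 15.391 m > 12 m — it cannot stop.
Distance remaining when braking begins: 12 − 7.684 = 4.316 m.
v² = v₀² − 2a·d = 46.240 − 2 × 3.000 × 4.316 = 20.344 m²/s².
v = √20.344 = 4.510 m/s.

No — it strikes the obstacle at 4.5 m/s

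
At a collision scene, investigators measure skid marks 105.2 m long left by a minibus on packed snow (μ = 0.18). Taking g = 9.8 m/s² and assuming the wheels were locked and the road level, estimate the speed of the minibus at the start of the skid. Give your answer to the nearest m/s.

Deceleration a = μg = 0.18 × 9.8 = 1.764 m/s².
v = √(2a·d) = √(2 × 1.764 × 105.2) = √371.146 = 19.2651 m/s.

Initial speed ≈ 19 m/s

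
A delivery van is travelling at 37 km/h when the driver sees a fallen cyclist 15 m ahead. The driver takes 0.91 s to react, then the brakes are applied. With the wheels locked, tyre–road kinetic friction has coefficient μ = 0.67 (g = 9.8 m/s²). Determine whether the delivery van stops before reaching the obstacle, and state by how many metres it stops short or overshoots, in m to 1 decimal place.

37 km/h ÷ 3.6 = 10.2778 m/s.
a = μg = 0.67 × 9.8 = 6.566 m/s².
Reaction distance = 10.2778 × 0.91 = 9.353 m.
Braking distance = v²/(2a) = 105.633 / 13.132 = 8.044 m.
Total stopping distance = 9.353 + 8.044 = 17.397 m, vs 15 m available — it cannot stop in time and overshoots by 17.397 − 15 = 2.397 m.

No — it overshoots by 2.4 m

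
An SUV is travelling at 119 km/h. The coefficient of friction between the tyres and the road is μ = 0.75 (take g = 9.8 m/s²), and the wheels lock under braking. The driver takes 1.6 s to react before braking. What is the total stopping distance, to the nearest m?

Total stopping distance ≈ 127 m

119 km/h ÷ 3.6 = 33.0556 m/s.
a = μg = 0.75 × 9.8 = 7.350 m/s².
Reaction distance = v·t_r = 33.0556 × 1.6 = 52.889 m.
Braking distance = v²/(2a) = 33.0556² / (2 × 7.350) = 1092.673 / 14.700 = 74.331 m.
Total = 52.889 + 74.331 = 127.220 m.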